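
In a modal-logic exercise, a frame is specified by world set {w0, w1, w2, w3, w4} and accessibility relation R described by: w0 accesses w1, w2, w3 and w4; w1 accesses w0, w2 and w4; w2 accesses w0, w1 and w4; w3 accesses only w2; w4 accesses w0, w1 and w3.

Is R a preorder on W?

No

Reflexive: no — w0 is not related to itself.
Transitive: no — w1 R w0 and w0 R w3, but not w1 R w3.
So R is not a preorder.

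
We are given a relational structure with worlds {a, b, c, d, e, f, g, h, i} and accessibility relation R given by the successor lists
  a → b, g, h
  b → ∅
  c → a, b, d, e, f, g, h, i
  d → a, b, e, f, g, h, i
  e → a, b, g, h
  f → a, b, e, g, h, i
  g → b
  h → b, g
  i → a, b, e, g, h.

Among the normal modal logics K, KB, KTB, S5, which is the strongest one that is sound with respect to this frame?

Symmetric (axiom B): no — a R b but not b R a.
Reflexive (axiom T): no — a is not related to itself.
Euclidean (axiom 5): no — a R b and a R g, but not b R g.
So F validates K; KB would additionally require R to be symmetric. The strongest is K.

K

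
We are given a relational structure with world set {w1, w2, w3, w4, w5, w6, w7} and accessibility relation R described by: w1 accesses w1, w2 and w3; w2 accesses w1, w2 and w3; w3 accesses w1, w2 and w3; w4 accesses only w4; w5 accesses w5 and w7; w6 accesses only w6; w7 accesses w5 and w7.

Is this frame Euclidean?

Yes

Euclidean: yes — any two successors of a common world are R-related.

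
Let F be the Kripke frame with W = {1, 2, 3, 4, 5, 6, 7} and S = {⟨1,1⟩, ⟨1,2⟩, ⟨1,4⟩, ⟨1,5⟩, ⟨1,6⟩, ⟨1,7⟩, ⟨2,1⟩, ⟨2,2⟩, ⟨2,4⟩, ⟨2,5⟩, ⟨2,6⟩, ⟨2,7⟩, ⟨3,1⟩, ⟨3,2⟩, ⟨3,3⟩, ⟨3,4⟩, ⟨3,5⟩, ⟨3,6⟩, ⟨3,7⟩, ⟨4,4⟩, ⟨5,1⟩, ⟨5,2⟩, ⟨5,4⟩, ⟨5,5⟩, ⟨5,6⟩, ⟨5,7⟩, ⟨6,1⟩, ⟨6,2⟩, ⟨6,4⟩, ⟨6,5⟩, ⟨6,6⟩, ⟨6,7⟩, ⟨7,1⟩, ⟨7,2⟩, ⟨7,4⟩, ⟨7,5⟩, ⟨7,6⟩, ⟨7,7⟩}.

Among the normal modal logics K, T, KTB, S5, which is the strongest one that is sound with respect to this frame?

T

Reflexive (axiom T): yes — every world is S-related to itself.
Symmetric (axiom B): no — 1 S 4 but not 4 S 1.
Euclidean (axiom 5): no — 1 S 4 and 1 S 2, but not 4 S 2.
So F validates K, T; KTB would additionally require S to be symmetric. The strongest is T.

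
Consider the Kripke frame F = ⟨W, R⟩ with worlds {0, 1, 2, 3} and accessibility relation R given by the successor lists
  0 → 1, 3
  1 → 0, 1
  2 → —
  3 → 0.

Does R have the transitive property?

Transitive: no — 1 R 0 and 0 R 3, but not 1 R 3.

No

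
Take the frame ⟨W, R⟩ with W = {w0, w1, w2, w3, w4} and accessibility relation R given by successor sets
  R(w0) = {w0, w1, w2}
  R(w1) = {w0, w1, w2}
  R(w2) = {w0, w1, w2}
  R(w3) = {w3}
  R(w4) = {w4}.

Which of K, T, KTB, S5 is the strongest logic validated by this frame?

S5

Reflexive (axiom T): yes — every world is R-related to itself.
Symmetric (axiom B): yes — every pair in R has its reverse in R.
Euclidean (axiom 5): yes — any two successors of a common world are R-related.
So F validates K, T, KTB, S5. The strongest is S5.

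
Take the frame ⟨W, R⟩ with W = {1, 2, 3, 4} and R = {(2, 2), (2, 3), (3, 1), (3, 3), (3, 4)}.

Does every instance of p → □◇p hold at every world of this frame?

No

By correspondence theory, B is valid on a frame iff R is symmetric.
Symmetric: no — 2 R 3 but not 3 R 2.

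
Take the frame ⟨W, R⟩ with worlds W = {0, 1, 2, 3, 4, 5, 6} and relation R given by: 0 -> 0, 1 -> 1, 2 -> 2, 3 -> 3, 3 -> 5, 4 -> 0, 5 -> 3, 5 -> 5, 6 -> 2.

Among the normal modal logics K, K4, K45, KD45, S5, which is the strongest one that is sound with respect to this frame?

KD45

Transitive (axiom 4): yes — every two-step R-path is closed by a direct edge.
Euclidean (axiom 5): yes — any two successors of a common world are R-related.
Serial (axiom D): yes — every world has a successor (e.g. 0 R 0).
Reflexive (axiom T): no — 4 is not related to itself.
So F validates K, K4, K45, KD45; S5 would additionally require R to be reflexive. The strongest is KD45.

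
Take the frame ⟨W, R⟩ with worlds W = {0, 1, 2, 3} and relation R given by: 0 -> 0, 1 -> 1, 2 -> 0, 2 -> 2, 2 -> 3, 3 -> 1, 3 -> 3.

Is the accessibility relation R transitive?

Transitive: no — 2 R 3 and 3 R 1, but not 2 R 1.

No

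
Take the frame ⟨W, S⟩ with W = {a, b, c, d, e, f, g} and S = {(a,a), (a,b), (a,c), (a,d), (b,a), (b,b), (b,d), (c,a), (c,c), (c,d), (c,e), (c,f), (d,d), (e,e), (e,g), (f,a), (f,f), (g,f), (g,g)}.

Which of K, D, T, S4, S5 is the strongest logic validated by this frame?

Serial (axiom D): yes — every world has a successor (e.g. a S a).
Reflexive (axiom T): yes — every world is S-related to itself.
Transitive (axiom 4): no — a S c and c S e, but not a S e.
Euclidean (axiom 5): no — a S b and a S c, but not b S c.
So F validates K, D, T; S4 would additionally require S to be transitive. The strongest is T.

T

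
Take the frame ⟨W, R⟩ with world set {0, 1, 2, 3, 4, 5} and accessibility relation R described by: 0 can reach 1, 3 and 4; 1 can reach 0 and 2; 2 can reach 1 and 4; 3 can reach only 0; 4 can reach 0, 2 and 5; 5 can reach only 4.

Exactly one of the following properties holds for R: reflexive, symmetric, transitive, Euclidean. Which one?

symmetric

Reflexive: no — 0 is not related to itself.
Symmetric: yes — every pair in R has its reverse in R.
Transitive: no — 0 R 1 and 1 R 2, but not 0 R 2.
Euclidean: no — 0 R 1 and 0 R 3, but not 1 R 3.
Only symmetric holds.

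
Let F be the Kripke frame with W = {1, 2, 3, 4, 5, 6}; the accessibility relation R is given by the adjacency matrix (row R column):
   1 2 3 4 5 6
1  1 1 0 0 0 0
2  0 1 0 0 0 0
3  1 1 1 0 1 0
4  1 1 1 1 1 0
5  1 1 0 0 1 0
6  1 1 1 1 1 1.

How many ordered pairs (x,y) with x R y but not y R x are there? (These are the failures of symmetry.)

Enumerating: (1,2), (3,1), (3,2), (3,5), (4,1), (4,2), (4,3), (4,5), (5,1), (5,2), (6,1), (6,2), (6,3), (6,4), (6,5).

15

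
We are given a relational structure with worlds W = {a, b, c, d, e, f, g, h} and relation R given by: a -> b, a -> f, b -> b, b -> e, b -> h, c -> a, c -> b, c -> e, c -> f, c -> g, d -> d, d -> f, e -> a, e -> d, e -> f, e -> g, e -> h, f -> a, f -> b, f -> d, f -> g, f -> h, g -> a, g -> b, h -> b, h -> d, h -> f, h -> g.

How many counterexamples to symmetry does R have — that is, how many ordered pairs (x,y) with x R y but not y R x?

18

Enumerating: (a,b), (b,e), (c,a), (c,b), (c,e), (c,f), (c,g), (e,a), (e,d), (e,f), (e,g), (e,h), (f,b), (f,g), (g,a), (g,b), (h,d), (h,g).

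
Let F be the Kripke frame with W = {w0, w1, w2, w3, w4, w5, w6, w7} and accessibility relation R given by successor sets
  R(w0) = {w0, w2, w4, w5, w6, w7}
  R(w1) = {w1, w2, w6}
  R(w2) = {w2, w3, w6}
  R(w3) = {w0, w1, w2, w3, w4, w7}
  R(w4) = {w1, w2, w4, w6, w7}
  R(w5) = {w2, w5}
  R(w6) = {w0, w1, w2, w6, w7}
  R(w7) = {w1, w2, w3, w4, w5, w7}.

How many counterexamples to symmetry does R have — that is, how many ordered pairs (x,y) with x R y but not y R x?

16

Enumerating: (w0,w2), (w0,w4), (w0,w5), (w0,w7), (w1,w2), (w3,w0), (w3,w1), (w3,w4), (w4,w1), (w4,w2), (w4,w6), (w5,w2), (w6,w7), (w7,w1), (w7,w2), (w7,w5).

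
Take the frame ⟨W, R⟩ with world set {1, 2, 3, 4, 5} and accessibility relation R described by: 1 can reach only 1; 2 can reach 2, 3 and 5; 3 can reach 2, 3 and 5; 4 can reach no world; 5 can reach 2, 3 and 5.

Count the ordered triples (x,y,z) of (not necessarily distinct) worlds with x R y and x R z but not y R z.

R is Euclidean; there are no such tuples.

0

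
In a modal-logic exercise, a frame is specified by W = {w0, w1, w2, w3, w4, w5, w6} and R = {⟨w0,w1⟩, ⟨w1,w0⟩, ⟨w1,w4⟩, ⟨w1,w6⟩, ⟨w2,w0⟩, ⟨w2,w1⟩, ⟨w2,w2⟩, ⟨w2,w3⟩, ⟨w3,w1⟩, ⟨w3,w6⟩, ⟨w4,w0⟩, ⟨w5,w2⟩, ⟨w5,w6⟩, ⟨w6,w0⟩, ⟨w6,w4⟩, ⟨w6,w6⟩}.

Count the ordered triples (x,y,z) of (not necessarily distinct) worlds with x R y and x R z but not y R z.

Enumerating: (w0,w1,w1), (w1,w0,w0), (w1,w0,w4), (w1,w0,w6), (w1,w4,w4), (w1,w4,w6), (w2,w0,w0), (w2,w0,w2), (w2,w0,w3), (w2,w1,w1), (w2,w1,w2), (w2,w1,w3), … and 13 more.
Total: 25.

25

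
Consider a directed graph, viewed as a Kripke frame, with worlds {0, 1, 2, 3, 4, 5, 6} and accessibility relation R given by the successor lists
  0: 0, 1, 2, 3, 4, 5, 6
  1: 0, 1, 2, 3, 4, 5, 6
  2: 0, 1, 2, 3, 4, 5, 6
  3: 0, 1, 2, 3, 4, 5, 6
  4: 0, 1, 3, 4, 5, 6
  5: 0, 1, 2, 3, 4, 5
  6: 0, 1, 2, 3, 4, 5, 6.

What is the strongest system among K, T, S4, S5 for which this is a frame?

T

Reflexive (axiom T): yes — every world is R-related to itself.
Transitive (axiom 4): no — 4 R 0 and 0 R 2, but not 4 R 2.
Euclidean (axiom 5): no — 0 R 4 and 0 R 2, but not 4 R 2.
So F validates K, T; S4 would additionally require R to be transitive. The strongest is T.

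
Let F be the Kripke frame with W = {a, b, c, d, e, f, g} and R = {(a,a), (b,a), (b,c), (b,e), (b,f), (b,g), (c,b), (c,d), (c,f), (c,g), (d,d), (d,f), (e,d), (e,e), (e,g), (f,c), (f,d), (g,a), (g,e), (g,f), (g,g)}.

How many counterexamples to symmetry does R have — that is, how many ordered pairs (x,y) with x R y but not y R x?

9

Enumerating: (b,a), (b,e), (b,f), (b,g), (c,d), (c,g), (e,d), (g,a), (g,f).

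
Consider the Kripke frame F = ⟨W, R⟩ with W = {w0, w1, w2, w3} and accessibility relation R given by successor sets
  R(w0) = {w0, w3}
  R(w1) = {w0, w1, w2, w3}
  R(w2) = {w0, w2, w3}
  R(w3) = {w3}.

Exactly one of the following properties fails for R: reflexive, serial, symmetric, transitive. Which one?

Reflexive: yes — every world is R-related to itself.
Serial: yes — every world has a successor (e.g. w0 R w0).
Symmetric: no — w0 R w3 but not w3 R w0.
Transitive: yes — every two-step R-path is closed by a direct edge.
Only symmetric fails.

symmetric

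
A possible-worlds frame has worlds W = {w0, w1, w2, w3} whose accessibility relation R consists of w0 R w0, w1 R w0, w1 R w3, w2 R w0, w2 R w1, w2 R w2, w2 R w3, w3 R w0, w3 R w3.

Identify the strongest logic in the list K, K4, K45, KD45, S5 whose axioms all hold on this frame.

K4

Transitive (axiom 4): yes — every two-step R-path is closed by a direct edge.
Euclidean (axiom 5): no — w1 R w0 and w1 R w3, but not w0 R w3.
Serial (axiom D): yes — every world has a successor (e.g. w0 R w0).
Reflexive (axiom T): no — w1 is not related to itself.
So F validates K, K4; K45 would additionally require R to be Euclidean. The strongest is K4.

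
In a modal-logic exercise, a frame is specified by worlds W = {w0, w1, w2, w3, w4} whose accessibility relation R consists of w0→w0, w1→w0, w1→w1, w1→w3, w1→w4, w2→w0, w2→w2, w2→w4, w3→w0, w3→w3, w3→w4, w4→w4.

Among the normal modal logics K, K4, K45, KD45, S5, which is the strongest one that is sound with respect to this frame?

K4

Transitive (axiom 4): yes — every two-step R-path is closed by a direct edge.
Euclidean (axiom 5): no — w1 R w0 and w1 R w3, but not w0 R w3.
Serial (axiom D): yes — every world has a successor (e.g. w0 R w0).
Reflexive (axiom T): yes — every world is R-related to itself.
So F validates K, K4; K45 would additionally require R to be Euclidean. The strongest is K4.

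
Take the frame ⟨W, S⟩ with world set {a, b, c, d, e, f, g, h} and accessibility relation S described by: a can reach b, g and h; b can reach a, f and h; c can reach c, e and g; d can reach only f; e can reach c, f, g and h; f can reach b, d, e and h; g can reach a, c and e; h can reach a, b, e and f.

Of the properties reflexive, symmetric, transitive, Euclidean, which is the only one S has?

Reflexive: no — a is not related to itself.
Symmetric: yes — every pair in S has its reverse in S.
Transitive: no — a S b and b S f, but not a S f.
Euclidean: no — a S b and a S g, but not b S g.
Only symmetric holds.

symmetric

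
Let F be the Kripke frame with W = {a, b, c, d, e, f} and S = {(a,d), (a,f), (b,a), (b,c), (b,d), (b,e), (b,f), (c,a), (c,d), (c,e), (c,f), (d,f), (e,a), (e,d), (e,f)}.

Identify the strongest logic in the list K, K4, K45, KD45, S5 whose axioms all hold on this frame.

Transitive (axiom 4): yes — every two-step S-path is closed by a direct edge.
Euclidean (axiom 5): no — a S f and a S d, but not f S d.
Serial (axiom D): no — f has no S-successor.
Reflexive (axiom T): no — a is not related to itself.
So F validates K, K4; K45 would additionally require S to be Euclidean. The strongest is K4.

K4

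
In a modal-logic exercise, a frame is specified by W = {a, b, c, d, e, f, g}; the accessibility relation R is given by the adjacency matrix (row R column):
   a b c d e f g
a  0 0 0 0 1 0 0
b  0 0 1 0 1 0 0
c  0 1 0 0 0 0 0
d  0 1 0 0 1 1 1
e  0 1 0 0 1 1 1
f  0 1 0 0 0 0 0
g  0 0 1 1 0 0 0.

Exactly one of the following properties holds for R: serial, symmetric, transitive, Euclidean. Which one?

Serial: yes — every world has a successor (e.g. a R e).
Symmetric: no — a R e but not e R a.
Transitive: no — a R e and e R b, but not a R b.
Euclidean: no — b R c and b R e, but not c R e.
Only serial holds.

serial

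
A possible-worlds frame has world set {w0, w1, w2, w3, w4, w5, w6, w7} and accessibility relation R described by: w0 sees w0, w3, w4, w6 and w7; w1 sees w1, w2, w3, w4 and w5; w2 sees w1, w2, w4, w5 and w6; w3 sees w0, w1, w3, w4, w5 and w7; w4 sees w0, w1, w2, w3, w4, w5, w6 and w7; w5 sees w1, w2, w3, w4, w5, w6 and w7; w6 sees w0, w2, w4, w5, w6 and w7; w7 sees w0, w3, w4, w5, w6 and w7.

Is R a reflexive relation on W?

Reflexive: yes — every world is R-related to itself.

Yes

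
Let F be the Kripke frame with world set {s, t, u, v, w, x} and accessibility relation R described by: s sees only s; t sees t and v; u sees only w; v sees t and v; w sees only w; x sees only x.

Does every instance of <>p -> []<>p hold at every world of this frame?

The schema 5 characterises exactly the Euclidean frames.
Euclidean: yes — any two successors of a common world are R-related.

Yes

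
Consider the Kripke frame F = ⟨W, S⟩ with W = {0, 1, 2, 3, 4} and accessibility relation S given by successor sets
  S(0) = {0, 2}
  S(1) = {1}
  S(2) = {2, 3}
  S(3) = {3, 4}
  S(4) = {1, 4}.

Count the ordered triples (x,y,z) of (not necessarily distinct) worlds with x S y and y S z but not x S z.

3

Enumerating: (0,2,3), (2,3,4), (3,4,1).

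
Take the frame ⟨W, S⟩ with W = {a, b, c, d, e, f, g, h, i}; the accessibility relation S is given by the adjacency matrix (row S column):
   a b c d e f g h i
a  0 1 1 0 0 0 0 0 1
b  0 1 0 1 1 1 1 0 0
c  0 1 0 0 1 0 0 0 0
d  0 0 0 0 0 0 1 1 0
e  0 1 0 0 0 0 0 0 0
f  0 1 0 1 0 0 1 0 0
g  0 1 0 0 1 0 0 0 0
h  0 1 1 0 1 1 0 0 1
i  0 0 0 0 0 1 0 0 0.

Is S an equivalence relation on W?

Reflexive: no — a is not related to itself.
Symmetric: no — a S b but not b S a.
Transitive: no — a S b and b S d, but not a S d.
So S is not an equivalence relation.

No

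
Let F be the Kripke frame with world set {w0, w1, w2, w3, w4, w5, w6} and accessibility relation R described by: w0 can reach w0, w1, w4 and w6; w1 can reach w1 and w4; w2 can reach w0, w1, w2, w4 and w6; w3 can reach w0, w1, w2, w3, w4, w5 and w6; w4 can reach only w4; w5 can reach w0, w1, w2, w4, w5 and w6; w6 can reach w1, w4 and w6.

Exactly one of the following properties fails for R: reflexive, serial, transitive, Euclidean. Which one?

Euclidean

Reflexive: yes — every world is R-related to itself.
Serial: yes — every world has a successor (e.g. w0 R w0).
Transitive: yes — every two-step R-path is closed by a direct edge.
Euclidean: no — w0 R w1 and w0 R w6, but not w1 R w6.
Only Euclidean fails.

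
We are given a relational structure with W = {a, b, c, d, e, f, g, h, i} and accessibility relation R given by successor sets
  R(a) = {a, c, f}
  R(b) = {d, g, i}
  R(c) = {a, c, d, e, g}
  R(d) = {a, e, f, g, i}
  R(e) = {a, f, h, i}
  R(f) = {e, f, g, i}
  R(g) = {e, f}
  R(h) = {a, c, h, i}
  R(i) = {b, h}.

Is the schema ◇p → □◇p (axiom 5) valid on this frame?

No

Axiom 5 corresponds to the accessibility relation being Euclidean.
Euclidean: no — a R c and a R f, but not c R f.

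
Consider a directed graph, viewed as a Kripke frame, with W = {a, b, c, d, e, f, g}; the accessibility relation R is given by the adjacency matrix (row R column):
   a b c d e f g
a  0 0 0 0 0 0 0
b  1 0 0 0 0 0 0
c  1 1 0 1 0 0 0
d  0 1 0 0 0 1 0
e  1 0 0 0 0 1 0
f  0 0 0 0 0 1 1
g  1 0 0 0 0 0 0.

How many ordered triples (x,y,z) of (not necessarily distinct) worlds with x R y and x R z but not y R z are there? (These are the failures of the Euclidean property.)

17

Enumerating: (b,a,a), (c,a,a), (c,a,b), (c,a,d), (c,b,b), (c,b,d), (c,d,a), (c,d,d), (d,b,b), (d,b,f), (d,f,b), (e,a,a), (e,a,f), (e,f,a), (f,g,f), (f,g,g), (g,a,a).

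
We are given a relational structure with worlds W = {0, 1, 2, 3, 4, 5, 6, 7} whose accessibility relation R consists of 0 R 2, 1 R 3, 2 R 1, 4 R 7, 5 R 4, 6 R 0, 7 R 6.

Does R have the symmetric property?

No

Symmetric: no — 0 R 2 but not 2 R 0.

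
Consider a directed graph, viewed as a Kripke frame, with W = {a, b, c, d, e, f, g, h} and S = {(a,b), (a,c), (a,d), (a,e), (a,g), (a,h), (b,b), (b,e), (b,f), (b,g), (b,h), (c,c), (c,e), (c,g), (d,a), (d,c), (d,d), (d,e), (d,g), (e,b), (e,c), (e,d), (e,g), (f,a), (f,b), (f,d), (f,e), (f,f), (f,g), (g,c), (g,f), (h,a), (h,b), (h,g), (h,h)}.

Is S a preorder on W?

No

Reflexive: no — a is not related to itself.
Transitive: no — a S b and b S f, but not a S f.
So S is not a preorder.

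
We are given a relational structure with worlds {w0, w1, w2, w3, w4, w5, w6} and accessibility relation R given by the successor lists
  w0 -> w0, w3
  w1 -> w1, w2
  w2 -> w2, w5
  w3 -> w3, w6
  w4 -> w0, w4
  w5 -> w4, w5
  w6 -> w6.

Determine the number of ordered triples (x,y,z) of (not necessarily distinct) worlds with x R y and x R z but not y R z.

Enumerating: (w0,w3,w0), (w1,w2,w1), (w2,w5,w2), (w3,w6,w3), (w4,w0,w4), (w5,w4,w5).

6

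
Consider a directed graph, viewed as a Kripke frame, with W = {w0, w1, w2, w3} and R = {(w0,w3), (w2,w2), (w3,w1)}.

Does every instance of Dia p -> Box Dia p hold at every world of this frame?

No

By correspondence theory, 5 is valid on a frame iff R is Euclidean.
Euclidean: no — w0 R w3 and w0 R w3, but not w3 R w3.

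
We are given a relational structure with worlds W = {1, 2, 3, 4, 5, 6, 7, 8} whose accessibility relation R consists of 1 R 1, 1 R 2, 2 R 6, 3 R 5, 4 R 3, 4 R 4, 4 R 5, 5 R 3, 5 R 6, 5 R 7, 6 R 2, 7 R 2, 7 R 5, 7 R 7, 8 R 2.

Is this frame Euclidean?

Euclidean: no — 5 R 3 and 5 R 6, but not 3 R 6.

No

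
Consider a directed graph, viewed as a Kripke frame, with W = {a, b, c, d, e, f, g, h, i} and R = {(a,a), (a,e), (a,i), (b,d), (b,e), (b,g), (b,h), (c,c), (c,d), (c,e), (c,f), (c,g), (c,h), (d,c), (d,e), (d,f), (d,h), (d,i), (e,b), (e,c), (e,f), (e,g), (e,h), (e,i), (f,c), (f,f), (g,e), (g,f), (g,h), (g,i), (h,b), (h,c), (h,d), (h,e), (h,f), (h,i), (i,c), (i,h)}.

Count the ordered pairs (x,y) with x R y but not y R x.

15

Enumerating: (a,e), (a,i), (b,d), (b,g), (c,g), (d,e), (d,f), (d,i), (e,f), (e,i), (g,f), (g,h), (g,i), (h,f), (i,c).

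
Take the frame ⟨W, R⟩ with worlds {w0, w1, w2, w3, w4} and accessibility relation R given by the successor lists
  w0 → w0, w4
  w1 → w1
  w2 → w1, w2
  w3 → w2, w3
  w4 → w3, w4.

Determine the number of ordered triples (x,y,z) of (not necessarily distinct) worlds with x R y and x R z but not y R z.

Enumerating: (w0,w4,w0), (w2,w1,w2), (w3,w2,w3), (w4,w3,w4).

4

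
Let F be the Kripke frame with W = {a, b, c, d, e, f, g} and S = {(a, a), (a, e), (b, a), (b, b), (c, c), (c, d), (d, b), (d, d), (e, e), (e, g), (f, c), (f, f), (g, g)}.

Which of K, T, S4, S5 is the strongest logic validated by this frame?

Reflexive (axiom T): yes — every world is S-related to itself.
Transitive (axiom 4): no — a S e and e S g, but not a S g.
Euclidean (axiom 5): no — a S e and a S a, but not e S a.
So F validates K, T; S4 would additionally require S to be transitive. The strongest is T.

T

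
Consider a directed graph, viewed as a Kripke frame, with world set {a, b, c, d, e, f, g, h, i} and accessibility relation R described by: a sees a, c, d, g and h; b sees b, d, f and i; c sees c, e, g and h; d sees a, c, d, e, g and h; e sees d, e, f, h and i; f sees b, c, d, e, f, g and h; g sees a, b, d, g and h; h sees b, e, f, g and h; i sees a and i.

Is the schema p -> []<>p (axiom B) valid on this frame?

The schema B characterises exactly the symmetric frames.
Symmetric: no — a R c but not c R a.

No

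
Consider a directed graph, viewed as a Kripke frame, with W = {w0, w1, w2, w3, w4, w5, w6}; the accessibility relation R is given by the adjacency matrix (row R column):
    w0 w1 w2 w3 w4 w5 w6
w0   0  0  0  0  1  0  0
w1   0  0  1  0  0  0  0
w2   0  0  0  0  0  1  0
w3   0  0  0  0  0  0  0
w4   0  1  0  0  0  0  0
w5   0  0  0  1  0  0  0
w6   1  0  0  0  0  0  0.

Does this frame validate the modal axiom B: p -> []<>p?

Axiom B corresponds to the accessibility relation being symmetric.
Symmetric: no — w0 R w4 but not w4 R w0.

No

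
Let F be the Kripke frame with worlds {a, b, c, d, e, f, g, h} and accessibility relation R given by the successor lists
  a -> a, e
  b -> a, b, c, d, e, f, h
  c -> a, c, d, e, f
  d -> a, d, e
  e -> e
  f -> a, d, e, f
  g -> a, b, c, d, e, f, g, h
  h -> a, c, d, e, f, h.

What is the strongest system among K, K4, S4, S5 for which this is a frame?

Transitive (axiom 4): yes — every two-step R-path is closed by a direct edge.
Reflexive (axiom T): yes — every world is R-related to itself.
Euclidean (axiom 5): no — b R a and b R c, but not a R c.
So F validates K, K4, S4; S5 would additionally require R to be Euclidean. The strongest is S4.

S4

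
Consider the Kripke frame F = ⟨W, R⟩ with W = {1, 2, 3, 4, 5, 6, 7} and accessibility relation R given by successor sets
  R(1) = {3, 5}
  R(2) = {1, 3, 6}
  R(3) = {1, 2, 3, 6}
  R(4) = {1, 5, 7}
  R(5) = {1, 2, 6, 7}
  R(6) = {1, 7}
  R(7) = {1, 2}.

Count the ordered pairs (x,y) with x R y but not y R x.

Enumerating: (2,1), (2,6), (3,6), (4,1), (4,5), (4,7), (5,2), (5,6), (5,7), (6,1), (6,7), (7,1), (7,2).

13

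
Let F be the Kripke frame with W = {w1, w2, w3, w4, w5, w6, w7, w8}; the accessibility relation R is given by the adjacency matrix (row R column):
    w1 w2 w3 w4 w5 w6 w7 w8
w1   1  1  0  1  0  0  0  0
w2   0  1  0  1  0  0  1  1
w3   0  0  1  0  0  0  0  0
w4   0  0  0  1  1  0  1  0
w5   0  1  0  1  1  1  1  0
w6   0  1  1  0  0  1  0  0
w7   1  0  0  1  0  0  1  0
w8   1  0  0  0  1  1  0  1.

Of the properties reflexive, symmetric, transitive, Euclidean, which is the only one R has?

Reflexive: yes — every world is R-related to itself.
Symmetric: no — w1 R w2 but not w2 R w1.
Transitive: no — w1 R w2 and w2 R w7, but not w1 R w7.
Euclidean: no — w1 R w4 and w1 R w2, but not w4 R w2.
Only reflexive holds.

reflexive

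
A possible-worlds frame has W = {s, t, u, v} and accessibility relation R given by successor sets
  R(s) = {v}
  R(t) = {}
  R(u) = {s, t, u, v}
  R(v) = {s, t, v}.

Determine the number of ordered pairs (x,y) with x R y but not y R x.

Enumerating: (u,s), (u,t), (u,v), (v,t).

4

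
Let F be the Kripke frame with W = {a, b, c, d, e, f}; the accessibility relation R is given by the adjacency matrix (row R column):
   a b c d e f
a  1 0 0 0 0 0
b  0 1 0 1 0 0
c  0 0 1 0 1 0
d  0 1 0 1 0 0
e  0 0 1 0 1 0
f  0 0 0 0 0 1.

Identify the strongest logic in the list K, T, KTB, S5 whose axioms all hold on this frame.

S5

Reflexive (axiom T): yes — every world is R-related to itself.
Symmetric (axiom B): yes — every pair in R has its reverse in R.
Euclidean (axiom 5): yes — any two successors of a common world are R-related.
So F validates K, T, KTB, S5. The strongest is S5.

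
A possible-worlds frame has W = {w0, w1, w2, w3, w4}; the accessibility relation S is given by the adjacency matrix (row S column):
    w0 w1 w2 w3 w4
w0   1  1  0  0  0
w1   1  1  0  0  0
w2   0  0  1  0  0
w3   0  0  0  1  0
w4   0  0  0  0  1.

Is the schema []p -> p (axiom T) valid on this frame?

Yes

The schema T characterises exactly the reflexive frames.
Reflexive: yes — every world is S-related to itself.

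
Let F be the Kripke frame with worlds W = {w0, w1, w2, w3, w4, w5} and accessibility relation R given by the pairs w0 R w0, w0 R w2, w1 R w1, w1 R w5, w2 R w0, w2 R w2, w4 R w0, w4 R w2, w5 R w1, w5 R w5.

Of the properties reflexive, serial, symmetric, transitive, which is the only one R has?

Reflexive: no — w3 is not related to itself.
Serial: no — w3 has no R-successor.
Symmetric: no — w4 R w0 but not w0 R w4.
Transitive: yes — every two-step R-path is closed by a direct edge.
Only transitive holds.

transitive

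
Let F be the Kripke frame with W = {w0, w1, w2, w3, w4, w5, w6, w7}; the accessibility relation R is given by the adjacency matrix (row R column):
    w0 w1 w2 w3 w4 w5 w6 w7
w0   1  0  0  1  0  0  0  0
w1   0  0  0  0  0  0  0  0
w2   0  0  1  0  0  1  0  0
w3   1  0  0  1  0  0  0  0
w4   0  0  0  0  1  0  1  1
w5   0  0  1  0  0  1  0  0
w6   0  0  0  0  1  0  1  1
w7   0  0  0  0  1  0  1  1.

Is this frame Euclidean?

Yes

Euclidean: yes — any two successors of a common world are R-related.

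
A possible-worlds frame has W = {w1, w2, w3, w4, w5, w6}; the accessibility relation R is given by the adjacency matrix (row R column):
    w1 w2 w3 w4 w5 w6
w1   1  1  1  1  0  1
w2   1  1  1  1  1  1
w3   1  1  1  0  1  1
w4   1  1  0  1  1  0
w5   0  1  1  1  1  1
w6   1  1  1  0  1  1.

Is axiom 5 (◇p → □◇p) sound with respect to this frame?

By correspondence theory, 5 is valid on a frame iff R is Euclidean.
Euclidean: no — w1 R w3 and w1 R w4, but not w3 R w4.

No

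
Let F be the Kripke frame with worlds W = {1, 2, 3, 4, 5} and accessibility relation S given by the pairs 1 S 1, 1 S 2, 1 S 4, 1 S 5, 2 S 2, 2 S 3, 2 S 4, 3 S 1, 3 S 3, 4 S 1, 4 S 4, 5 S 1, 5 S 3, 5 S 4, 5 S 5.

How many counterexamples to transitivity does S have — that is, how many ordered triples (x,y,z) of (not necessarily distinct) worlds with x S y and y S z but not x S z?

Enumerating: (1,2,3), (1,5,3), (2,3,1), (2,4,1), (3,1,2), (3,1,4), (3,1,5), (4,1,2), (4,1,5), (5,1,2).

10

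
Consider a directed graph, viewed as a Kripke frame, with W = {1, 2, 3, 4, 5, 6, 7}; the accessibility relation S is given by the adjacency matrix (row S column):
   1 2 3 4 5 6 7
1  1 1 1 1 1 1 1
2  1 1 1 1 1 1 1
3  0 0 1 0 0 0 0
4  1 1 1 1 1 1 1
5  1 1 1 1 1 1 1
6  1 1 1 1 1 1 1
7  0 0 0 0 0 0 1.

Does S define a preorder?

Reflexive: yes — every world is S-related to itself.
Transitive: yes — every two-step S-path is closed by a direct edge.
So S is a preorder.

Yes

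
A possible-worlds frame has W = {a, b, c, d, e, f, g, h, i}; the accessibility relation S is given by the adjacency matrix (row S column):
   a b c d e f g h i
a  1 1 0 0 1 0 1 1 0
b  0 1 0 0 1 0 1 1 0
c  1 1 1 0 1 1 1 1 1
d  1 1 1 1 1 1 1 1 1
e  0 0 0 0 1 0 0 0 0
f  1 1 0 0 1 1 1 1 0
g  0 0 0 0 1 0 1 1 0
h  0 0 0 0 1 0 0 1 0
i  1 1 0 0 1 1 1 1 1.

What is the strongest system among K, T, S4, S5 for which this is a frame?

S4

Reflexive (axiom T): yes — every world is S-related to itself.
Transitive (axiom 4): yes — every two-step S-path is closed by a direct edge.
Euclidean (axiom 5): no — a S e and a S b, but not e S b.
So F validates K, T, S4; S5 would additionally require S to be Euclidean. The strongest is S4.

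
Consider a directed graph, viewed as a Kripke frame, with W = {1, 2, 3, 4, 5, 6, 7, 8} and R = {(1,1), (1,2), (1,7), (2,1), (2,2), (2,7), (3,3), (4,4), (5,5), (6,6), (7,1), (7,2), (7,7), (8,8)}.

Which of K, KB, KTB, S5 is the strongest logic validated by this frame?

Symmetric (axiom B): yes — every pair in R has its reverse in R.
Reflexive (axiom T): yes — every world is R-related to itself.
Euclidean (axiom 5): yes — any two successors of a common world are R-related.
So F validates K, KB, KTB, S5. The strongest is S5.

S5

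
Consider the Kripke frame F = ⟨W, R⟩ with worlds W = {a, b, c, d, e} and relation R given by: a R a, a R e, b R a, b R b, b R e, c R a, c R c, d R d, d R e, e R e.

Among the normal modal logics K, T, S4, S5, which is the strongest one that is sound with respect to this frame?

T

Reflexive (axiom T): yes — every world is R-related to itself.
Transitive (axiom 4): no — c R a and a R e, but not c R e.
Euclidean (axiom 5): no — b R e and b R a, but not e R a.
So F validates K, T; S4 would additionally require R to be transitive. The strongest is T.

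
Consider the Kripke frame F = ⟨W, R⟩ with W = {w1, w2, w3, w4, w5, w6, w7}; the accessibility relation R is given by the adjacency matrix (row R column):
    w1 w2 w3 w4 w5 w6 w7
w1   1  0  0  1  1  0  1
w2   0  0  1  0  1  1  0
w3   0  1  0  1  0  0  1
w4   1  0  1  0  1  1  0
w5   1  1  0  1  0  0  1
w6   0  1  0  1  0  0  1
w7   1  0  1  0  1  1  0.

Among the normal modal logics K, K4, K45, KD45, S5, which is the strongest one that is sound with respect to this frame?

K

Transitive (axiom 4): no — w1 R w4 and w4 R w3, but not w1 R w3.
Euclidean (axiom 5): no — w1 R w4 and w1 R w7, but not w4 R w7.
Serial (axiom D): yes — every world has a successor (e.g. w1 R w1).
Reflexive (axiom T): no — w2 is not related to itself.
So F validates K; K4 would additionally require R to be transitive. The strongest is K.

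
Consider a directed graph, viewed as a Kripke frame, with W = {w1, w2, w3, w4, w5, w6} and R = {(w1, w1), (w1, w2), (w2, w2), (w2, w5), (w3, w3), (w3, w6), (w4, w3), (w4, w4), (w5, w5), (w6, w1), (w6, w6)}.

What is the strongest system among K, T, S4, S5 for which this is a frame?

Reflexive (axiom T): yes — every world is R-related to itself.
Transitive (axiom 4): no — w1 R w2 and w2 R w5, but not w1 R w5.
Euclidean (axiom 5): no — w1 R w2 and w1 R w1, but not w2 R w1.
So F validates K, T; S4 would additionally require R to be transitive. The strongest is T.

T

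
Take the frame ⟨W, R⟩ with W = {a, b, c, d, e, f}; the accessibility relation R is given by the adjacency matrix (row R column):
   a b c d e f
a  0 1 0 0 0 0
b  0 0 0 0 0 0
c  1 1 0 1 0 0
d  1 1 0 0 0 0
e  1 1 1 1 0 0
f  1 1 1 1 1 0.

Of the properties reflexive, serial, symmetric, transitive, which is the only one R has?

Reflexive: no — a is not related to itself.
Serial: no — b has no R-successor.
Symmetric: no — a R b but not b R a.
Transitive: yes — every two-step R-path is closed by a direct edge.
Only transitive holds.

transitive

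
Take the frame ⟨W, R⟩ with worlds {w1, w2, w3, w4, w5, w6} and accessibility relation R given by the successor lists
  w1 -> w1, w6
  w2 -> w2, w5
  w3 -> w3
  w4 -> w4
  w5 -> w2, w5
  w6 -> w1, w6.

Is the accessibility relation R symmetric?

Symmetric: yes — every pair in R has its reverse in R.

Yes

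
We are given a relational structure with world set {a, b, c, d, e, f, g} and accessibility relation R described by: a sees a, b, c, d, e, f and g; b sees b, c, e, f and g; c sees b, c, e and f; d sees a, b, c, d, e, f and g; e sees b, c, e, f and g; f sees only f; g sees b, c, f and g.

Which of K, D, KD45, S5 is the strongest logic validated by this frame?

D

Serial (axiom D): yes — every world has a successor (e.g. a R a).
Euclidean (axiom 5): no — a R b and a R d, but not b R d.
Transitive (axiom 4): no — c R b and b R g, but not c R g.
Reflexive (axiom T): yes — every world is R-related to itself.
So F validates K, D; KD45 would additionally require R to be Euclidean and transitive. The strongest is D.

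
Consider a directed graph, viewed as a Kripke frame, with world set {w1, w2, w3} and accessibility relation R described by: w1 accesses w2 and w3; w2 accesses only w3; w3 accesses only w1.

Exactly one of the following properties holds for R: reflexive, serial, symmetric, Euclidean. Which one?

serial

Reflexive: no — w1 is not related to itself.
Serial: yes — every world has a successor (e.g. w1 R w2).
Symmetric: no — w1 R w2 but not w2 R w1.
Euclidean: no — w1 R w3 and w1 R w2, but not w3 R w2.
Only serial holds.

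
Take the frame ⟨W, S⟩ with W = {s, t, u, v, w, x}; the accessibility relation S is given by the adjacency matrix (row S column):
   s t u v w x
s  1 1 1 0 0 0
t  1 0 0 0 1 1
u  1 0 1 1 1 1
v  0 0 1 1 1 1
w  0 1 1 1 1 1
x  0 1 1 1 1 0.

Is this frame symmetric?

Symmetric: yes — every pair in S has its reverse in S.

Yes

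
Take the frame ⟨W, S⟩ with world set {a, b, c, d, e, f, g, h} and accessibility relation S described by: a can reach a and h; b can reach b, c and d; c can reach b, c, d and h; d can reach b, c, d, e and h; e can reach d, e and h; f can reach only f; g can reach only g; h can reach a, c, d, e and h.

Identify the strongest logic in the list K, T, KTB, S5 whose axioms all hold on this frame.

KTB

Reflexive (axiom T): yes — every world is S-related to itself.
Symmetric (axiom B): yes — every pair in S has its reverse in S.
Euclidean (axiom 5): no — c S b and c S h, but not b S h.
So F validates K, T, KTB; S5 would additionally require S to be Euclidean. The strongest is KTB.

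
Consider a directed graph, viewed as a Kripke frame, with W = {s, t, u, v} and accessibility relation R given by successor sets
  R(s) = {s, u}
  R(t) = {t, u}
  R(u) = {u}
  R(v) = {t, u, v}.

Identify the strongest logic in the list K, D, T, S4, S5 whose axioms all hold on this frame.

Serial (axiom D): yes — every world has a successor (e.g. s R s).
Reflexive (axiom T): yes — every world is R-related to itself.
Transitive (axiom 4): yes — every two-step R-path is closed by a direct edge.
Euclidean (axiom 5): no — v R u and v R t, but not u R t.
So F validates K, D, T, S4; S5 would additionally require R to be Euclidean. The strongest is S4.

S4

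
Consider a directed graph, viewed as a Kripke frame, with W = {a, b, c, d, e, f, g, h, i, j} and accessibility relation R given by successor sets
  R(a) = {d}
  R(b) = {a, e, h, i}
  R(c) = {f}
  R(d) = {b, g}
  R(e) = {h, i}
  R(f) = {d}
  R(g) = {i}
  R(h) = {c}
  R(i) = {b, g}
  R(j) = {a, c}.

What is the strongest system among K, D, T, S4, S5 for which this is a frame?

D

Serial (axiom D): yes — every world has a successor (e.g. a R d).
Reflexive (axiom T): no — a is not related to itself.
Transitive (axiom 4): no — a R d and d R b, but not a R b.
Euclidean (axiom 5): no — b R a and b R e, but not a R e.
So F validates K, D; T would additionally require R to be reflexive. The strongest is D.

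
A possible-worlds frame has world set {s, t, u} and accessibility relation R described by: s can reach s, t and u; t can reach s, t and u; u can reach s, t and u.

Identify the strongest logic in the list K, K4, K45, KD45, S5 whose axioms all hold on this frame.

S5

Transitive (axiom 4): yes — every two-step R-path is closed by a direct edge.
Euclidean (axiom 5): yes — any two successors of a common world are R-related.
Serial (axiom D): yes — every world has a successor (e.g. s R s).
Reflexive (axiom T): yes — every world is R-related to itself.
So F validates K, K4, K45, KD45, S5. The strongest is S5.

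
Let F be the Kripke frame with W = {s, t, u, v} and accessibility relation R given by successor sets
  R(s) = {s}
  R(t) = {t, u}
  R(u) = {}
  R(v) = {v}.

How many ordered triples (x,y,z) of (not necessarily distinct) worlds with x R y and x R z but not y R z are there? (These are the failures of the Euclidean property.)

2

Enumerating: (t,u,t), (t,u,u).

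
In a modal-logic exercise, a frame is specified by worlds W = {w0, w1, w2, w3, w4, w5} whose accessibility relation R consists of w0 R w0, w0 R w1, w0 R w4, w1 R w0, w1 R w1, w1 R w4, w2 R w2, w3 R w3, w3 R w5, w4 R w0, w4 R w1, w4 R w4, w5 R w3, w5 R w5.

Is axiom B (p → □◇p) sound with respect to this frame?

The schema B characterises exactly the symmetric frames.
Symmetric: yes — every pair in R has its reverse in R.

Yes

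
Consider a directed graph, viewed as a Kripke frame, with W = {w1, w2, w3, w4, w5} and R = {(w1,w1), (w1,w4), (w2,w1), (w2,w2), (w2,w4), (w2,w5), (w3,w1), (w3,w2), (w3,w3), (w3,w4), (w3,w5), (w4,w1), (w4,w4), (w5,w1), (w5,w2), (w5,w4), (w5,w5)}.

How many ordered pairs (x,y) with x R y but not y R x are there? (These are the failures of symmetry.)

Enumerating: (w2,w1), (w2,w4), (w3,w1), (w3,w2), (w3,w4), (w3,w5), (w5,w1), (w5,w4).

8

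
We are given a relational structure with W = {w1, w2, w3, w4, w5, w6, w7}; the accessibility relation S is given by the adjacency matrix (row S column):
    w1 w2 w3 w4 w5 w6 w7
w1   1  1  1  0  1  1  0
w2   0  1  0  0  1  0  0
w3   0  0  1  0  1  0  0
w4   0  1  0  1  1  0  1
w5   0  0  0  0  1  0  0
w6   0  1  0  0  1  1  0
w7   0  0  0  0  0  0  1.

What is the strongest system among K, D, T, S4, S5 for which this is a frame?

Serial (axiom D): yes — every world has a successor (e.g. w1 S w1).
Reflexive (axiom T): yes — every world is S-related to itself.
Transitive (axiom 4): yes — every two-step S-path is closed by a direct edge.
Euclidean (axiom 5): no — w1 S w2 and w1 S w3, but not w2 S w3.
So F validates K, D, T, S4; S5 would additionally require S to be Euclidean. The strongest is S4.

S4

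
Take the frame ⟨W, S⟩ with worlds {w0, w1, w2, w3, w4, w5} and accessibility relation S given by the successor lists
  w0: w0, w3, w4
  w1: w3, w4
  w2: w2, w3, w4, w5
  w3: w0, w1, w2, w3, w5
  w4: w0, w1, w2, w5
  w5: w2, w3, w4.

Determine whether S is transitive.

No

Transitive: no — w0 S w3 and w3 S w1, but not w0 S w1.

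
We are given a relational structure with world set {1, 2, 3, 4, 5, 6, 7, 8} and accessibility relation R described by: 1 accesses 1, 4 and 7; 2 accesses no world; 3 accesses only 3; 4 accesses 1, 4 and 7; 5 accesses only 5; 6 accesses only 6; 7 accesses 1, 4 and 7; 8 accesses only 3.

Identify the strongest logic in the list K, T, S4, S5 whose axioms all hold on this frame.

K

Reflexive (axiom T): no — 2 is not related to itself.
Transitive (axiom 4): yes — every two-step R-path is closed by a direct edge.
Euclidean (axiom 5): yes — any two successors of a common world are R-related.
So F validates K; T would additionally require R to be reflexive. The strongest is K.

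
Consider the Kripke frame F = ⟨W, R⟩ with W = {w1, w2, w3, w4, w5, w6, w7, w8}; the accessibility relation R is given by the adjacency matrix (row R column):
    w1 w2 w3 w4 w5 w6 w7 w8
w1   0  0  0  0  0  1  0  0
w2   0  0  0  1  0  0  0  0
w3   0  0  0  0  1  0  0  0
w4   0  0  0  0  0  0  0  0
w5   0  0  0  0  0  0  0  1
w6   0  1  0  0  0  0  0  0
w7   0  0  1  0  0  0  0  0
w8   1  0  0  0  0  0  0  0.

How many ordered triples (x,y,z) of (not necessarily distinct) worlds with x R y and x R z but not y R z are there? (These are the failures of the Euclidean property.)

7

Enumerating: (w1,w6,w6), (w2,w4,w4), (w3,w5,w5), (w5,w8,w8), (w6,w2,w2), (w7,w3,w3), (w8,w1,w1).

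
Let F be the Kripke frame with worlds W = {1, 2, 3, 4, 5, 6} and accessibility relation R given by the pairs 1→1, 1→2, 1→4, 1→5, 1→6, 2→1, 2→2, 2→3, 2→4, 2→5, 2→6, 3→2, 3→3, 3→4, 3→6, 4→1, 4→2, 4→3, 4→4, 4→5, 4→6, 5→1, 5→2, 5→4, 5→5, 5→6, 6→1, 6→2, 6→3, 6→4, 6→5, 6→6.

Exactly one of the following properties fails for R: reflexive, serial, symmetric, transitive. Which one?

transitive

Reflexive: yes — every world is R-related to itself.
Serial: yes — every world has a successor (e.g. 1 R 1).
Symmetric: yes — every pair in R has its reverse in R.
Transitive: no — 1 R 2 and 2 R 3, but not 1 R 3.
Only transitive fails.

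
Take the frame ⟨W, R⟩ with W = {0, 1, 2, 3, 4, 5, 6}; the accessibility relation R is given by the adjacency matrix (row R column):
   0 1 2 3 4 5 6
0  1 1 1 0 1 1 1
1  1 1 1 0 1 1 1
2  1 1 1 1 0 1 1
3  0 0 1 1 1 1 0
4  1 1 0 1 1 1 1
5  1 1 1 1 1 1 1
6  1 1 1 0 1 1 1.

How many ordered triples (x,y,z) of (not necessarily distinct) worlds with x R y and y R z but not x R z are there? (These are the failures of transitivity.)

28

Enumerating: (0,2,3), (0,4,3), (0,5,3), (1,2,3), (1,4,3), (1,5,3), (2,0,4), (2,1,4), (2,3,4), (2,5,4), (2,6,4), (3,2,0), … and 16 more.
Total: 28.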